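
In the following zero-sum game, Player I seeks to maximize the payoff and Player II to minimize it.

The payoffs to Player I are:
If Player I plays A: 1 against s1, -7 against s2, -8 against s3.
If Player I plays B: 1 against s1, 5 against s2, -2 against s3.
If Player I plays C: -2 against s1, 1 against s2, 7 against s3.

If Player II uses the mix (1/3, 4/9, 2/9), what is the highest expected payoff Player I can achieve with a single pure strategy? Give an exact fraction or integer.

A: (1)·(1/3) + (-7)·(4/9) + (-8)·(2/9) = -41/9.
B: (1)·(1/3) + (5)·(4/9) + (-2)·(2/9) = 19/9.
C: (-2)·(1/3) + (1)·(4/9) + (7)·(2/9) = 4/3.
The best pure response is B with expected payoff 19/9.

19/9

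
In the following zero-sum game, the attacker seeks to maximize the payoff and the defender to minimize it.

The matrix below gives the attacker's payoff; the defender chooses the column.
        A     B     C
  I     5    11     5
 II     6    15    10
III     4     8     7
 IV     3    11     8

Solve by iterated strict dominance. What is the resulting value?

Row IV is strictly dominated by row II (6>3, 15>11, 10>8); eliminate IV.
Column B is strictly dominated by A for the defender (5<11, 6<15, 4<8); eliminate B.
Row III is strictly dominated by row II (6>4, 10>7); eliminate III.
Row I is strictly dominated by row II (6>5, 10>5); eliminate I.
Column C is strictly dominated by A for the defender (6<10); eliminate C.
Only (II, A) remains, with payoff 6.

6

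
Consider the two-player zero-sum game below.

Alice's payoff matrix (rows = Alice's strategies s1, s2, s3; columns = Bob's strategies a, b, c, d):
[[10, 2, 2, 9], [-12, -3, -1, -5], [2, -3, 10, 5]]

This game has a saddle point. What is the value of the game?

Row minima: 2, -12, -3 → Alice's maximin is 2.
Column maxima: 10, 2, 10, 9 → Bob's minimax is 2.
They coincide at (s1, b), so the value is 2.

2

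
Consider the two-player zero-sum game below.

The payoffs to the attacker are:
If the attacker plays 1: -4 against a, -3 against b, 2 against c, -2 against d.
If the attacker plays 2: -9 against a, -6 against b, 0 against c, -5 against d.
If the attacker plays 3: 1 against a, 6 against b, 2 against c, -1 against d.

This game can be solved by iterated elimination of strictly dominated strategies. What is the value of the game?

-1

Column b is strictly dominated by a for the defender (-4<-3, -9<-6, 1<6); eliminate b.
Row 2 is strictly dominated by row 1 (-4>-9, 2>0, -2>-5); eliminate 2.
Column c is strictly dominated by a for the defender (-4<2, 1<2); eliminate c.
Row 1 is strictly dominated by row 3 (1>-4, -1>-2); eliminate 1.
Column a is strictly dominated by d for the defender (-1<1); eliminate a.
Only (3, d) remains, with payoff -1.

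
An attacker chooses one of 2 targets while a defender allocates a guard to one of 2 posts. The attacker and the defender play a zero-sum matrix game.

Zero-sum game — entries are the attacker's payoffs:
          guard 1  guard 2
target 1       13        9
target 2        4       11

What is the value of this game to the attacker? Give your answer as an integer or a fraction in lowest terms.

Row minima are 9 and 4, so the attacker's maximin is 9; column maxima are 13 and 11, so the defender's minimax is 11. These differ, so the equilibrium is in mixed strategies.
Let the attacker play target 1 with probability p. The defender is indifferent when 13p + 4(1−p) = 9p + 11(1−p), giving p = 7/11.
Let the defender play guard 1 with probability q. The attacker is indifferent when 13q + 9(1−q) = 4q + 11(1−q), giving q = 2/11.
The value is 13·(2/11) + (9)·(9/11) = 107/11.

107/11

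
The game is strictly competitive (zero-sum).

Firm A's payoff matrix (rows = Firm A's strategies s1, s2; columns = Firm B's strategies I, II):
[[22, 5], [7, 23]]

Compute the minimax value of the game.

157/11

Row minima are 5 and 7, so Firm A's maximin is 7; column maxima are 22 and 23, so Firm B's minimax is 22. These differ, so the equilibrium is in mixed strategies.
Let Firm A play s1 with probability p. Firm B is indifferent when 22p + 7(1−p) = 5p + 23(1−p), giving p = 16/33.
Let Firm B play I with probability q. Firm A is indifferent when 22q + 5(1−q) = 7q + 23(1−q), giving q = 6/11.
The value is 22·(6/11) + (5)·(5/11) = 157/11.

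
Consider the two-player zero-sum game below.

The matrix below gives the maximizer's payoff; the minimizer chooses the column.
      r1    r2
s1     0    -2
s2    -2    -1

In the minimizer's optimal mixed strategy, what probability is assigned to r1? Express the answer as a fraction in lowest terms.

Row minima are -2 and -2, so the maximizer's maximin is -2; column maxima are 0 and -1, so the minimizer's minimax is -1. These differ, so the equilibrium is in mixed strategies.
Let the minimizer play r1 with probability q. The maximizer is indifferent when −2(1−q) = −2q − (1−q), giving q = 1/3.

1/3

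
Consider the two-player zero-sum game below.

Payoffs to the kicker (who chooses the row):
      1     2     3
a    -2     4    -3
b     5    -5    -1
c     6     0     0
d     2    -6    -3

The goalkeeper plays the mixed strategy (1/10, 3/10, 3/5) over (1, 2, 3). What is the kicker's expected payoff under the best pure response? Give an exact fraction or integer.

a: (-2)·(1/10) + (4)·(3/10) + (-3)·(3/5) = -4/5.
b: (5)·(1/10) + (-5)·(3/10) + (-1)·(3/5) = -8/5.
c: (6)·(1/10) + (0)·(3/10) + (0)·(3/5) = 3/5.
d: (2)·(1/10) + (-6)·(3/10) + (-3)·(3/5) = -17/5.
The best pure response is c with expected payoff 3/5.

3/5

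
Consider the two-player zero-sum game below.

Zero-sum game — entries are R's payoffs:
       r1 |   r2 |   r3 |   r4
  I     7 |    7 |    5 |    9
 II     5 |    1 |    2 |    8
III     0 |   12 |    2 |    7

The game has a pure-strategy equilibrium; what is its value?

5

Row minima: 5, 1, 0 → R's maximin is 5.
Column maxima: 7, 12, 5, 9 → C's minimax is 5.
They coincide at (I, r3), so the value is 5.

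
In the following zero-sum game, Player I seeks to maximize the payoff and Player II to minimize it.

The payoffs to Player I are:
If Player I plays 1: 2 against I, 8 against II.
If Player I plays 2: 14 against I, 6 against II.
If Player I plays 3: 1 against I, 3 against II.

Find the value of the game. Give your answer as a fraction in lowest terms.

50/7

Row 3 is strictly dominated by row 1, so Player I never plays it.
The remaining 2×2 game on (1, 2) × (I, II) has no saddle point. Let Player I play 1 with probability p; indifference gives 2p + 14(1−p) = 8p + 6(1−p), so p = 4/7.
Similarly Player II's optimal q on I is 1/7, and the value is 2·(1/7) + (8)·(6/7) = 50/7.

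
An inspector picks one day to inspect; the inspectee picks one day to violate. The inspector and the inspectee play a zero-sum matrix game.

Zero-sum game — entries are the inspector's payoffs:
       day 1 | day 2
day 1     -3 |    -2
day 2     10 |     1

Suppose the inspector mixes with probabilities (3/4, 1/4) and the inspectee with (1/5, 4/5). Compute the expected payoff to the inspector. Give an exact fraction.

Against (1/5, 4/5), each row's expected payoff is day 1: -11/5; day 2: 14/5.
Taking the (3/4, 1/4)-weighted average: (3/4)·(-11/5) + (1/4)·(14/5) = -19/20.

-19/20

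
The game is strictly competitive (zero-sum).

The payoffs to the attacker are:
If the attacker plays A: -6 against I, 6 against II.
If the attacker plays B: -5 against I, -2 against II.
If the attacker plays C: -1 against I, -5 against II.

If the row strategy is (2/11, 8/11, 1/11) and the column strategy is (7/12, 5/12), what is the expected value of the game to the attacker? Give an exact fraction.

-104/33

Against (7/12, 5/12), each row's expected payoff is A: -1; B: -15/4; C: -8/3.
Taking the (2/11, 8/11, 1/11)-weighted average: (2/11)·(-1) + (8/11)·(-15/4) + (1/11)·(-8/3) = -104/33.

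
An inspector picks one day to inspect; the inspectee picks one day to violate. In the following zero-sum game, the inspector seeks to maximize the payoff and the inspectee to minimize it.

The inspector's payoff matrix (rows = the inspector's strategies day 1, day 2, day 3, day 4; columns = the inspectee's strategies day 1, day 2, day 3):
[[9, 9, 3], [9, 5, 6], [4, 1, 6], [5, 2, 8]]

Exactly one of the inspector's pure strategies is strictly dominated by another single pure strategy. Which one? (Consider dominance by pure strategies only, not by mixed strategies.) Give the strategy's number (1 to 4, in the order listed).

3

Compare day 3 with day 4: 5 > 4, 2 > 1, 8 > 6.
So day 4 strictly dominates day 3 for the inspector; day 3 is strictly dominated.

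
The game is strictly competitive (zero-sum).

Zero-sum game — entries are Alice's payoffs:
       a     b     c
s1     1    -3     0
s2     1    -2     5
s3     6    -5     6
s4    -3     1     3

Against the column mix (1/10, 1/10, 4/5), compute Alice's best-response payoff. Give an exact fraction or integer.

s1: (1)·(1/10) + (-3)·(1/10) + (0)·(4/5) = -1/5.
s2: (1)·(1/10) + (-2)·(1/10) + (5)·(4/5) = 39/10.
s3: (6)·(1/10) + (-5)·(1/10) + (6)·(4/5) = 49/10.
s4: (-3)·(1/10) + (1)·(1/10) + (3)·(4/5) = 11/5.
The best pure response is s3 with expected payoff 49/10.

49/10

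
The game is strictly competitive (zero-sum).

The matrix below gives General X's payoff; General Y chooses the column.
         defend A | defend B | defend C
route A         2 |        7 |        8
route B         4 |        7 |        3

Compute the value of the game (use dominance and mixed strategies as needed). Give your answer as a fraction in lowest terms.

26/7

Column defend B is strictly dominated by defend A for General Y (it gives General X more in every row).
The remaining 2×2 game on (route A, route B) × (defend A, defend C) has no saddle point. Let General X play route A with probability p; indifference gives 2p + 4(1−p) = 8p + 3(1−p), so p = 1/7.
Similarly General Y's optimal q on defend A is 5/7, and the value is 2·(5/7) + (8)·(2/7) = 26/7.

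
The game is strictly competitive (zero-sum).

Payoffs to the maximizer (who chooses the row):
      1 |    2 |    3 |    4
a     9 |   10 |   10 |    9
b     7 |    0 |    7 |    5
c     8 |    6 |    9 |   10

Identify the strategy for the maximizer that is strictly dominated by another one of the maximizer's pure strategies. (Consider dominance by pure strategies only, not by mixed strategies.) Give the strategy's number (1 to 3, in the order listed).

Compare b with a: 9 > 7, 10 > 0, 10 > 7, 9 > 5.
So a strictly dominates b for the maximizer; b is strictly dominated.

2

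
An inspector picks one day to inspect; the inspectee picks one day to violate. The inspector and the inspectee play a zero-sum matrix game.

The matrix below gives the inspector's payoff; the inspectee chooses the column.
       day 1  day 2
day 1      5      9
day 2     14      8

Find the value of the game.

43/5

Row minima are 5 and 8, so the inspector's maximin is 8; column maxima are 14 and 9, so the inspectee's minimax is 9. These differ, so the equilibrium is in mixed strategies.
Let the inspector play day 1 with probability p. The inspectee is indifferent when 5p + 14(1−p) = 9p + 8(1−p), giving p = 3/5.
Let the inspectee play day 1 with probability q. The inspector is indifferent when 5q + 9(1−q) = 14q + 8(1−q), giving q = 1/10.
The value is 5·(1/10) + (9)·(9/10) = 43/5.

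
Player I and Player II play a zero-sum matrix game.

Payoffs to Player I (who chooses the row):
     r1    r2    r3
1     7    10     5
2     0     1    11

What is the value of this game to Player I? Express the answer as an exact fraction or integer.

77/13

Column r2 is strictly dominated by r1 for Player II (it gives Player I more in every row).
The remaining 2×2 game on (1, 2) × (r1, r3) has no saddle point. Let Player I play 1 with probability p; indifference gives 7p = 5p + 11(1−p), so p = 11/13.
Similarly Player II's optimal q on r1 is 6/13, and the value is 7·(6/13) + (5)·(7/13) = 77/13.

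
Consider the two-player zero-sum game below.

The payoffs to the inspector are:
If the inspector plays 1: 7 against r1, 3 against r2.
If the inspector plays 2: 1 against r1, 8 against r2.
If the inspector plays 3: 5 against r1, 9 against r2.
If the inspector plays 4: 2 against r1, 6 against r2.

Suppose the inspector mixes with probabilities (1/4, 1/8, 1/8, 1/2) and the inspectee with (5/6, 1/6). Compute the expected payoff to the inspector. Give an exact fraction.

Against (5/6, 1/6), each row's expected payoff is 1: 19/3; 2: 13/6; 3: 17/3; 4: 8/3.
Taking the (1/4, 1/8, 1/8, 1/2)-weighted average: (1/4)·(19/3) + (1/8)·(13/6) + (1/8)·(17/3) + (1/2)·(8/3) = 187/48.

187/48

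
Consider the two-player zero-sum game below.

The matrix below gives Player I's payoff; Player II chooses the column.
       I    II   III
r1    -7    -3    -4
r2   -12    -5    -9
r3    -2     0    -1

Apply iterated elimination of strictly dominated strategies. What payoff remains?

-2

Row r2 is strictly dominated by row r1 (-7>-12, -3>-5, -4>-9); eliminate r2.
Column III is strictly dominated by I for Player II (-7<-4, -2<-1); eliminate III.
Row r1 is strictly dominated by row r3 (-2>-7, 0>-3); eliminate r1.
Column II is strictly dominated by I for Player II (-2<0); eliminate II.
Only (r3, I) remains, with payoff -2.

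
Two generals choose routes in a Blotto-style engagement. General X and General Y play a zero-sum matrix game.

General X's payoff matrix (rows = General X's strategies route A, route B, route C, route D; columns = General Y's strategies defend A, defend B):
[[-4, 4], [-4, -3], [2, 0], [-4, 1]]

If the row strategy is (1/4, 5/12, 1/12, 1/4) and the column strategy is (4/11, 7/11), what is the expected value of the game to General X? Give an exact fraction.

-14/11

Against (4/11, 7/11), each row's expected payoff is route A: 12/11; route B: -37/11; route C: 8/11; route D: -9/11.
Taking the (1/4, 5/12, 1/12, 1/4)-weighted average: (1/4)·(12/11) + (5/12)·(-37/11) + (1/12)·(8/11) + (1/4)·(-9/11) = -14/11.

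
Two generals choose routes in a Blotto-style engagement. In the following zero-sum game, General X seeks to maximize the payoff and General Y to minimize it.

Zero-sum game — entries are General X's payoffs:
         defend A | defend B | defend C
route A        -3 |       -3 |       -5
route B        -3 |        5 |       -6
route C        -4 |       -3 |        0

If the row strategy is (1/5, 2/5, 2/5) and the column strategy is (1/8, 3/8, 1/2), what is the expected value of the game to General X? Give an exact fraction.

Against (1/8, 3/8, 1/2), each row's expected payoff is route A: -4; route B: -3/2; route C: -13/8.
Taking the (1/5, 2/5, 2/5)-weighted average: (1/5)·(-4) + (2/5)·(-3/2) + (2/5)·(-13/8) = -41/20.

-41/20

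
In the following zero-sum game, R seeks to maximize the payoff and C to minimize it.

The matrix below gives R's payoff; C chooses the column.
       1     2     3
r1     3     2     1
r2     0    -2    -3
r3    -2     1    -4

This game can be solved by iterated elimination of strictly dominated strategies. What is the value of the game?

Column 1 is strictly dominated by 3 for C (1<3, -3<0, -4<-2); eliminate 1.
Row r2 is strictly dominated by row r1 (2>-2, 1>-3); eliminate r2.
Column 2 is strictly dominated by 3 for C (1<2, -4<1); eliminate 2.
Row r3 is strictly dominated by row r1 (1>-4); eliminate r3.
Only (r1, 3) remains, with payoff 1.

1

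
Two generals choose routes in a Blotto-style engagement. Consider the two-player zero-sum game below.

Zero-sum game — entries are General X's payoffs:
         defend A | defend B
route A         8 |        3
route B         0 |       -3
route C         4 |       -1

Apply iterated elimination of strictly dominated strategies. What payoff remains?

Row route B is strictly dominated by row route A (8>0, 3>-3); eliminate route B.
Column defend A is strictly dominated by defend B for General Y (3<8, -1<4); eliminate defend A.
Row route C is strictly dominated by row route A (3>-1); eliminate route C.
Only (route A, defend B) remains, with payoff 3.

3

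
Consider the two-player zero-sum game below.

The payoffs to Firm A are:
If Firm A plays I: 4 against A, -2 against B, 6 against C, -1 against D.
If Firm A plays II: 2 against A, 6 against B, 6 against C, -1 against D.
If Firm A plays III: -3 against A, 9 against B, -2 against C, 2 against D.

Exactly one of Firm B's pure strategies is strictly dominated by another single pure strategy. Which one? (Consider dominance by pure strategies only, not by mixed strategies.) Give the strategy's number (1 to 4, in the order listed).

3

Firm B prefers columns that give Firm A less. Compare C with A: 4 < 6, 2 < 6, -3 < -2.
So A strictly dominates C for Firm B; C is strictly dominated.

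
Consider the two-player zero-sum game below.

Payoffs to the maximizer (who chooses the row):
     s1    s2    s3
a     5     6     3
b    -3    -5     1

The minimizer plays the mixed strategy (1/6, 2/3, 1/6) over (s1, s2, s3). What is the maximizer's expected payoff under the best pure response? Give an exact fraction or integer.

a: (5)·(1/6) + (6)·(2/3) + (3)·(1/6) = 16/3.
b: (-3)·(1/6) + (-5)·(2/3) + (1)·(1/6) = -11/3.
The best pure response is a with expected payoff 16/3.

16/3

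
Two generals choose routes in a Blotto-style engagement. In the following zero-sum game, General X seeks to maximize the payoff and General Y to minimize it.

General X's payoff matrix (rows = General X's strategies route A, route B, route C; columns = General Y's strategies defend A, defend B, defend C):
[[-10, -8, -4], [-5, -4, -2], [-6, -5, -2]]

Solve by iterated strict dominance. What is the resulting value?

Row route A is strictly dominated by row route B (-5>-10, -4>-8, -2>-4); eliminate route A.
Column defend B is strictly dominated by defend A for General Y (-5<-4, -6<-5); eliminate defend B.
Column defend C is strictly dominated by defend A for General Y (-5<-2, -6<-2); eliminate defend C.
Row route C is strictly dominated by row route B (-5>-6); eliminate route C.
Only (route B, defend A) remains, with payoff -5.

-5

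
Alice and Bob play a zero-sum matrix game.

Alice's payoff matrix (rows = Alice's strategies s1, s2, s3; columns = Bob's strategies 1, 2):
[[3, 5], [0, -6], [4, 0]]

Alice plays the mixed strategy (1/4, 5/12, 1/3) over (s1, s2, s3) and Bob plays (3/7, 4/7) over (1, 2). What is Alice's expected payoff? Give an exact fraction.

Against (3/7, 4/7), each row's expected payoff is s1: 29/7; s2: -24/7; s3: 12/7.
Taking the (1/4, 5/12, 1/3)-weighted average: (1/4)·(29/7) + (5/12)·(-24/7) + (1/3)·(12/7) = 5/28.

5/28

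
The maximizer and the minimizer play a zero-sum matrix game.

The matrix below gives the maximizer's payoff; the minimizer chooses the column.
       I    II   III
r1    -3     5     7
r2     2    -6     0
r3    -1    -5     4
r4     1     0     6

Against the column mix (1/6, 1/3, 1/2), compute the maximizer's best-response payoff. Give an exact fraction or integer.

14/3

r1: (-3)·(1/6) + (5)·(1/3) + (7)·(1/2) = 14/3.
r2: (2)·(1/6) + (-6)·(1/3) + (0)·(1/2) = -5/3.
r3: (-1)·(1/6) + (-5)·(1/3) + (4)·(1/2) = 1/6.
r4: (1)·(1/6) + (0)·(1/3) + (6)·(1/2) = 19/6.
The best pure response is r1 with expected payoff 14/3.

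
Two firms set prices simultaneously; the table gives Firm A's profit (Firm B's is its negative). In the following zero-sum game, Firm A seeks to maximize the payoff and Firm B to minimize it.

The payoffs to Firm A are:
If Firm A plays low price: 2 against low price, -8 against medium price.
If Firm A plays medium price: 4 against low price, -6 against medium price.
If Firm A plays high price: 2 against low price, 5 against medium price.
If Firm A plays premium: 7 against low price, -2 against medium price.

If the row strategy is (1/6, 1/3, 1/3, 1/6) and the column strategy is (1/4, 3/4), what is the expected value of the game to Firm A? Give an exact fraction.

Against (1/4, 3/4), each row's expected payoff is low price: -11/2; medium price: -7/2; high price: 17/4; premium: 1/4.
Taking the (1/6, 1/3, 1/3, 1/6)-weighted average: (1/6)·(-11/2) + (1/3)·(-7/2) + (1/3)·(17/4) + (1/6)·(1/4) = -5/8.

-5/8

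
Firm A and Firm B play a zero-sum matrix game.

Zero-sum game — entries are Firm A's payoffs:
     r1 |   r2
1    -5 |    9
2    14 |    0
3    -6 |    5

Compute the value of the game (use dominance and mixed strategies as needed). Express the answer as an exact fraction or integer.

Row 3 is strictly dominated by row 1, so Firm A never plays it.
The remaining 2×2 game on (1, 2) × (r1, r2) has no saddle point. Let Firm A play 1 with probability p; indifference gives −5p + 14(1−p) = 9p, so p = 1/2.
Similarly Firm B's optimal q on r1 is 9/28, and the value is -5·(9/28) + (9)·(19/28) = 9/2.

9/2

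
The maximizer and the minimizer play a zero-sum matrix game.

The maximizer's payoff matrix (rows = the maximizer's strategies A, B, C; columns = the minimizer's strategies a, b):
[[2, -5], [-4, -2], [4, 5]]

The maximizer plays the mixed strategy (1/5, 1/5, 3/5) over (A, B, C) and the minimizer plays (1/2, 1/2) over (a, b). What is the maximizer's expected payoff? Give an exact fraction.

Against (1/2, 1/2), each row's expected payoff is A: -3/2; B: -3; C: 9/2.
Taking the (1/5, 1/5, 3/5)-weighted average: (1/5)·(-3/2) + (1/5)·(-3) + (3/5)·(9/2) = 9/5.

9/5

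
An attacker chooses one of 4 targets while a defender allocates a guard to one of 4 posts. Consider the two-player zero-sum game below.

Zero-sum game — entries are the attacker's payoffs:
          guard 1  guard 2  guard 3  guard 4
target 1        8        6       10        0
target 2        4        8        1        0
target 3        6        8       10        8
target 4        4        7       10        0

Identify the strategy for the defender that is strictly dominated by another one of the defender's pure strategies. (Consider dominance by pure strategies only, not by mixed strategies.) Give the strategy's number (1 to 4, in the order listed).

3

The defender prefers columns that give the attacker less. Compare guard 3 with guard 4: 0 < 10, 0 < 1, 8 < 10, 0 < 10.
So guard 4 strictly dominates guard 3 for the defender; guard 3 is strictly dominated.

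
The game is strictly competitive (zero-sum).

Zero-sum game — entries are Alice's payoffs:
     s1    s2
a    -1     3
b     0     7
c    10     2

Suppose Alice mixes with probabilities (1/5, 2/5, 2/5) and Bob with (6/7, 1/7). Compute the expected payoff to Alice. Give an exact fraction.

27/7

Against (6/7, 1/7), each row's expected payoff is a: -3/7; b: 1; c: 62/7.
Taking the (1/5, 2/5, 2/5)-weighted average: (1/5)·(-3/7) + (2/5)·(1) + (2/5)·(62/7) = 27/7.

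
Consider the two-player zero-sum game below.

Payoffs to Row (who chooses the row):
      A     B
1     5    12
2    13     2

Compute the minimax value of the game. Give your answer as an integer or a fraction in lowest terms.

Row minima are 5 and 2, so Row's maximin is 5; column maxima are 13 and 12, so Column's minimax is 12. These differ, so the equilibrium is in mixed strategies.
Let Row play 1 with probability p. Column is indifferent when 5p + 13(1−p) = 12p + 2(1−p), giving p = 11/18.
Let Column play A with probability q. Row is indifferent when 5q + 12(1−q) = 13q + 2(1−q), giving q = 5/9.
The value is 5·(5/9) + (12)·(4/9) = 73/9.

73/9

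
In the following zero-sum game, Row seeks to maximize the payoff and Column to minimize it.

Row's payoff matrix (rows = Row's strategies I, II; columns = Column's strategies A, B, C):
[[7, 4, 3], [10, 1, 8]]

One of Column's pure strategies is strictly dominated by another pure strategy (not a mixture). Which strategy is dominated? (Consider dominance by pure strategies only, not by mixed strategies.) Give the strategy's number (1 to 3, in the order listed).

1

Column prefers columns that give Row less. Compare A with B: 4 < 7, 1 < 10.
So B strictly dominates A for Column; A is strictly dominated.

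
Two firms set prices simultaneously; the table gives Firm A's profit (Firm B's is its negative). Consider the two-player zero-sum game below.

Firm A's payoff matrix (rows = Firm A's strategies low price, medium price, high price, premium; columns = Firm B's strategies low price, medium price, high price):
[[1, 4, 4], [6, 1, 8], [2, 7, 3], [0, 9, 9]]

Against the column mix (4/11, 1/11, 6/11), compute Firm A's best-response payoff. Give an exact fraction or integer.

low price: (1)·(4/11) + (4)·(1/11) + (4)·(6/11) = 32/11.
medium price: (6)·(4/11) + (1)·(1/11) + (8)·(6/11) = 73/11.
high price: (2)·(4/11) + (7)·(1/11) + (3)·(6/11) = 3.
premium: (0)·(4/11) + (9)·(1/11) + (9)·(6/11) = 63/11.
The best pure response is medium price with expected payoff 73/11.

73/11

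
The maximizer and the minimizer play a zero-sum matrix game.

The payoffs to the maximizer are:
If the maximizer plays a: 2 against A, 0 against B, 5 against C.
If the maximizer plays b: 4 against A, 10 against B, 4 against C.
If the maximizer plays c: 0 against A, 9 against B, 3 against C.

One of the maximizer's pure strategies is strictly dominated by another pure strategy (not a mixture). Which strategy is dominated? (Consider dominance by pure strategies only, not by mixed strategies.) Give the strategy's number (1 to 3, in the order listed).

Compare c with b: 4 > 0, 10 > 9, 4 > 3.
So b strictly dominates c for the maximizer; c is strictly dominated.

3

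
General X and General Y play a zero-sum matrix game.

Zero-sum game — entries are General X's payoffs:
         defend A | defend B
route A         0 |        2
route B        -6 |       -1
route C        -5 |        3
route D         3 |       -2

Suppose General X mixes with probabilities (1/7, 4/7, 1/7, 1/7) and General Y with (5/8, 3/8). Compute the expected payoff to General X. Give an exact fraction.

Against (5/8, 3/8), each row's expected payoff is route A: 3/4; route B: -33/8; route C: -2; route D: 9/8.
Taking the (1/7, 4/7, 1/7, 1/7)-weighted average: (1/7)·(3/4) + (4/7)·(-33/8) + (1/7)·(-2) + (1/7)·(9/8) = -19/8.

-19/8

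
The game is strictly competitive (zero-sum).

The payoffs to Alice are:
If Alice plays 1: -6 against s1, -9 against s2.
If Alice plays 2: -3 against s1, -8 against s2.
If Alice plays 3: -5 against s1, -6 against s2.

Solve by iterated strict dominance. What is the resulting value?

Column s1 is strictly dominated by s2 for Bob (-9<-6, -8<-3, -6<-5); eliminate s1.
Row 2 is strictly dominated by row 3 (-6>-8); eliminate 2.
Row 1 is strictly dominated by row 3 (-6>-9); eliminate 1.
Only (3, s2) remains, with payoff -6.

-6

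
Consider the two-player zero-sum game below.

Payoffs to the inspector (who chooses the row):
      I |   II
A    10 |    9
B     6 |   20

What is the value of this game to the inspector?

146/15

Row minima are 9 and 6, so the inspector's maximin is 9; column maxima are 10 and 20, so the inspectee's minimax is 10. These differ, so the equilibrium is in mixed strategies.
Let the inspector play A with probability p. The inspectee is indifferent when 10p + 6(1−p) = 9p + 20(1−p), giving p = 14/15.
Let the inspectee play I with probability q. The inspector is indifferent when 10q + 9(1−q) = 6q + 20(1−q), giving q = 11/15.
The value is 10·(11/15) + (9)·(4/15) = 146/15.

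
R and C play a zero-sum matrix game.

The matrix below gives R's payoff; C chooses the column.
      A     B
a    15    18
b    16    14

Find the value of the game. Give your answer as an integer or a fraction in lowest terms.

Row minima are 15 and 14, so R's maximin is 15; column maxima are 16 and 18, so C's minimax is 16. These differ, so the equilibrium is in mixed strategies.
Let R play a with probability p. C is indifferent when 15p + 16(1−p) = 18p + 14(1−p), giving p = 2/5.
Let C play A with probability q. R is indifferent when 15q + 18(1−q) = 16q + 14(1−q), giving q = 4/5.
The value is 15·(4/5) + (18)·(1/5) = 78/5.

78/5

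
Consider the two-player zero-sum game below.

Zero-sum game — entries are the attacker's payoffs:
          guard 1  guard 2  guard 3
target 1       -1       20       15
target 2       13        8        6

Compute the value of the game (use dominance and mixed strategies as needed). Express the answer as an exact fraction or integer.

201/23

Column guard 2 is strictly dominated by guard 3 for the defender (it gives the attacker more in every row).
The remaining 2×2 game on (target 1, target 2) × (guard 1, guard 3) has no saddle point. Let the attacker play target 1 with probability p; indifference gives −p + 13(1−p) = 15p + 6(1−p), so p = 7/23.
Similarly the defender's optimal q on guard 1 is 9/23, and the value is -1·(9/23) + (15)·(14/23) = 201/23.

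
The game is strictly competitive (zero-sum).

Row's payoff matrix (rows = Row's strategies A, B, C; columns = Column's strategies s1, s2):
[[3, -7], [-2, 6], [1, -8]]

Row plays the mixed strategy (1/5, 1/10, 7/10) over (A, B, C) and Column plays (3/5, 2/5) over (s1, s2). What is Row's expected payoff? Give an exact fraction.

Against (3/5, 2/5), each row's expected payoff is A: -1; B: 6/5; C: -13/5.
Taking the (1/5, 1/10, 7/10)-weighted average: (1/5)·(-1) + (1/10)·(6/5) + (7/10)·(-13/5) = -19/10.

-19/10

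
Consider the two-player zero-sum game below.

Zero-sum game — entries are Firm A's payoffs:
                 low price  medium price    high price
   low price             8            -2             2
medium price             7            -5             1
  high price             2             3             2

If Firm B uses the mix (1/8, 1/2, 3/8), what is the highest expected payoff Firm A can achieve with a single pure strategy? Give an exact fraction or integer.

low price: (8)·(1/8) + (-2)·(1/2) + (2)·(3/8) = 3/4.
medium price: (7)·(1/8) + (-5)·(1/2) + (1)·(3/8) = -5/4.
high price: (2)·(1/8) + (3)·(1/2) + (2)·(3/8) = 5/2.
The best pure response is high price with expected payoff 5/2.

5/2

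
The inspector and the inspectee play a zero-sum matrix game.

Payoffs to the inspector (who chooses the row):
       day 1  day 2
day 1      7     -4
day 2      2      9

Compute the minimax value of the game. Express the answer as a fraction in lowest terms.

Row minima are -4 and 2, so the inspector's maximin is 2; column maxima are 7 and 9, so the inspectee's minimax is 7. These differ, so the equilibrium is in mixed strategies.
Let the inspector play day 1 with probability p. The inspectee is indifferent when 7p + 2(1−p) = −4p + 9(1−p), giving p = 7/18.
Let the inspectee play day 1 with probability q. The inspector is indifferent when 7q − 4(1−q) = 2q + 9(1−q), giving q = 13/18.
The value is 7·(13/18) + (-4)·(5/18) = 71/18.

71/18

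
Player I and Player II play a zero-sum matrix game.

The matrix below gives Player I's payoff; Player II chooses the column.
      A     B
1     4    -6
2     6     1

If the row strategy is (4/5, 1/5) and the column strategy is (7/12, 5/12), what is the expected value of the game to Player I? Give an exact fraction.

Against (7/12, 5/12), each row's expected payoff is 1: -1/6; 2: 47/12.
Taking the (4/5, 1/5)-weighted average: (4/5)·(-1/6) + (1/5)·(47/12) = 13/20.

13/20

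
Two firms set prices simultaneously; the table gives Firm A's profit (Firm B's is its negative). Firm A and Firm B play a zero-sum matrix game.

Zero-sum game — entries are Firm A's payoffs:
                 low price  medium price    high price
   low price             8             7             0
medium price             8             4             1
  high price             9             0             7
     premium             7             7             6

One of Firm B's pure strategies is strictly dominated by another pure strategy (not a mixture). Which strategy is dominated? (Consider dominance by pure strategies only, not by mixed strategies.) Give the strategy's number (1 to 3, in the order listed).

Firm B prefers columns that give Firm A less. Compare low price with high price: 0 < 8, 1 < 8, 7 < 9, 6 < 7.
So high price strictly dominates low price for Firm B; low price is strictly dominated.

1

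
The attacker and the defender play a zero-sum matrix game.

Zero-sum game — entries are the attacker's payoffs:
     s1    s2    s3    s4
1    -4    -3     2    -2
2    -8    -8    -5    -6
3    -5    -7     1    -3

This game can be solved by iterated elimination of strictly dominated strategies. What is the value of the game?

Column s4 is strictly dominated by s1 for the defender (-4<-2, -8<-6, -5<-3); eliminate s4.
Row 3 is strictly dominated by row 1 (-4>-5, -3>-7, 2>1); eliminate 3.
Column s3 is strictly dominated by s1 for the defender (-4<2, -8<-5); eliminate s3.
Row 2 is strictly dominated by row 1 (-4>-8, -3>-8); eliminate 2.
Column s2 is strictly dominated by s1 for the defender (-4<-3); eliminate s2.
Only (1, s1) remains, with payoff -4.

-4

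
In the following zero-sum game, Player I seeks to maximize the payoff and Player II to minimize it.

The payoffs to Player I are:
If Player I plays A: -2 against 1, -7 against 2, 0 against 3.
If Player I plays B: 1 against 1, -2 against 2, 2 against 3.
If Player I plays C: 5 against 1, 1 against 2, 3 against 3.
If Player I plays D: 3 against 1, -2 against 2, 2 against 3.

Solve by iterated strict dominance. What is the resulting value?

Row A is strictly dominated by row B (1>-2, -2>-7, 2>0); eliminate A.
Column 1 is strictly dominated by 2 for Player II (-2<1, 1<5, -2<3); eliminate 1.
Column 3 is strictly dominated by 2 for Player II (-2<2, 1<3, -2<2); eliminate 3.
Row D is strictly dominated by row C (1>-2); eliminate D.
Row B is strictly dominated by row C (1>-2); eliminate B.
Only (C, 2) remains, with payoff 1.

1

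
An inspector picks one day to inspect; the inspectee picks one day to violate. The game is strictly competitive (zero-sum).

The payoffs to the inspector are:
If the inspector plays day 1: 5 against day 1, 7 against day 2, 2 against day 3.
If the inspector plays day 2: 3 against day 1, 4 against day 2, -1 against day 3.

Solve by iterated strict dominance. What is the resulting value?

2

Column day 1 is strictly dominated by day 3 for the inspectee (2<5, -1<3); eliminate day 1.
Column day 2 is strictly dominated by day 3 for the inspectee (2<7, -1<4); eliminate day 2.
Row day 2 is strictly dominated by row day 1 (2>-1); eliminate day 2.
Only (day 1, day 3) remains, with payoff 2.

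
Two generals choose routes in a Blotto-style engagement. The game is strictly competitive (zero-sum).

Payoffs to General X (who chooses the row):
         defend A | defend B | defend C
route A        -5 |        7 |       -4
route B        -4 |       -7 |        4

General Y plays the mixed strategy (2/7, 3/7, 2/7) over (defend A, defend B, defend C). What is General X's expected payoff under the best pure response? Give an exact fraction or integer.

3/7

route A: (-5)·(2/7) + (7)·(3/7) + (-4)·(2/7) = 3/7.
route B: (-4)·(2/7) + (-7)·(3/7) + (4)·(2/7) = -3.
The best pure response is route A with expected payoff 3/7.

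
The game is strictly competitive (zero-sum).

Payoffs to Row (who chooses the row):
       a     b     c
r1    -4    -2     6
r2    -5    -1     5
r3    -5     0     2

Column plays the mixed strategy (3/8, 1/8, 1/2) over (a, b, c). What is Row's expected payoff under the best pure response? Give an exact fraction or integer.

r1: (-4)·(3/8) + (-2)·(1/8) + (6)·(1/2) = 5/4.
r2: (-5)·(3/8) + (-1)·(1/8) + (5)·(1/2) = 1/2.
r3: (-5)·(3/8) + (0)·(1/8) + (2)·(1/2) = -7/8.
The best pure response is r1 with expected payoff 5/4.

5/4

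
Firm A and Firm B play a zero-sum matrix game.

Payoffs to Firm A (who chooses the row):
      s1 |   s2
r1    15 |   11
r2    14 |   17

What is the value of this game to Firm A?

101/7

Row minima are 11 and 14, so Firm A's maximin is 14; column maxima are 15 and 17, so Firm B's minimax is 15. These differ, so the equilibrium is in mixed strategies.
Let Firm A play r1 with probability p. Firm B is indifferent when 15p + 14(1−p) = 11p + 17(1−p), giving p = 3/7.
Let Firm B play s1 with probability q. Firm A is indifferent when 15q + 11(1−q) = 14q + 17(1−q), giving q = 6/7.
The value is 15·(6/7) + (11)·(1/7) = 101/7.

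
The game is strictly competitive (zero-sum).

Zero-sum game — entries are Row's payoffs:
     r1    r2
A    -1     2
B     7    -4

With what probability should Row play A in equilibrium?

11/14

Row minima are -1 and -4, so Row's maximin is -1; column maxima are 7 and 2, so Column's minimax is 2. These differ, so the equilibrium is in mixed strategies.
Let Row play A with probability p. Column is indifferent when −p + 7(1−p) = 2p − 4(1−p), giving p = 11/14.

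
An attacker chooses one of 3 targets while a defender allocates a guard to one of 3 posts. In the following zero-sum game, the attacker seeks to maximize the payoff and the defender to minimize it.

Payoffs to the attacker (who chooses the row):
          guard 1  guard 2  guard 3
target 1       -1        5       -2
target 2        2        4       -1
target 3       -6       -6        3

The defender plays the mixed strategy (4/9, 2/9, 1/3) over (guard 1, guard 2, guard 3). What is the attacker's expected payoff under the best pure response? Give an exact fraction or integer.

target 1: (-1)·(4/9) + (5)·(2/9) + (-2)·(1/3) = 0.
target 2: (2)·(4/9) + (4)·(2/9) + (-1)·(1/3) = 13/9.
target 3: (-6)·(4/9) + (-6)·(2/9) + (3)·(1/3) = -3.
The best pure response is target 2 with expected payoff 13/9.

13/9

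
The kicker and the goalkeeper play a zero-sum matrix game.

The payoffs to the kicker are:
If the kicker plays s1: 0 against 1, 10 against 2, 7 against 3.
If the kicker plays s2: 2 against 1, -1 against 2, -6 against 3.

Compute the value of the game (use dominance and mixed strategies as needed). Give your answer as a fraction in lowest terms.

Column 2 is strictly dominated by 3 for the goalkeeper (it gives the kicker more in every row).
The remaining 2×2 game on (s1, s2) × (1, 3) has no saddle point. Let the kicker play s1 with probability p; indifference gives 2(1−p) = 7p − 6(1−p), so p = 8/15.
Similarly the goalkeeper's optimal q on 1 is 13/15, and the value is 0·(13/15) + (7)·(2/15) = 14/15.

14/15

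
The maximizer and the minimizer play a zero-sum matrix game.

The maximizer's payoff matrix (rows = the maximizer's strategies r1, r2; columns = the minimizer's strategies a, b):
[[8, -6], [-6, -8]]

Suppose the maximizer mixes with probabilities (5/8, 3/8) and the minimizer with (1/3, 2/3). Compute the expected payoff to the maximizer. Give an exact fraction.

Against (1/3, 2/3), each row's expected payoff is r1: -4/3; r2: -22/3.
Taking the (5/8, 3/8)-weighted average: (5/8)·(-4/3) + (3/8)·(-22/3) = -43/12.

-43/12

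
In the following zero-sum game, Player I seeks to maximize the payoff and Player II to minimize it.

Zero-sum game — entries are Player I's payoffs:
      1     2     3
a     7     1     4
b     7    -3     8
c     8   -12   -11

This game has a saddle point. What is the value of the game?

1

Row minima: 1, -3, -12 → Player I's maximin is 1.
Column maxima: 8, 1, 8 → Player II's minimax is 1.
They coincide at (a, 2), so the value is 1.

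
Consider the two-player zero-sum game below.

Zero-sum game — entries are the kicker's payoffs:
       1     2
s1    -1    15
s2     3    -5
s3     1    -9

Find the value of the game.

Row s3 is strictly dominated by row s2, so the kicker never plays it.
The remaining 2×2 game on (s1, s2) × (1, 2) has no saddle point. Let the kicker play s1 with probability p; indifference gives −p + 3(1−p) = 15p − 5(1−p), so p = 1/3.
Similarly the goalkeeper's optimal q on 1 is 5/6, and the value is -1·(5/6) + (15)·(1/6) = 5/3.

5/3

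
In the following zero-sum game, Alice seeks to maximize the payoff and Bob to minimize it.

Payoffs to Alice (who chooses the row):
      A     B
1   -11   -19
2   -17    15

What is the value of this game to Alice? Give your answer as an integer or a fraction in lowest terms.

Row minima are -19 and -17, so Alice's maximin is -17; column maxima are -11 and 15, so Bob's minimax is -11. These differ, so the equilibrium is in mixed strategies.
Let Alice play 1 with probability p. Bob is indifferent when −11p − 17(1−p) = −19p + 15(1−p), giving p = 4/5.
Let Bob play A with probability q. Alice is indifferent when −11q − 19(1−q) = −17q + 15(1−q), giving q = 17/20.
The value is -11·(17/20) + (-19)·(3/20) = -61/5.

-61/5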